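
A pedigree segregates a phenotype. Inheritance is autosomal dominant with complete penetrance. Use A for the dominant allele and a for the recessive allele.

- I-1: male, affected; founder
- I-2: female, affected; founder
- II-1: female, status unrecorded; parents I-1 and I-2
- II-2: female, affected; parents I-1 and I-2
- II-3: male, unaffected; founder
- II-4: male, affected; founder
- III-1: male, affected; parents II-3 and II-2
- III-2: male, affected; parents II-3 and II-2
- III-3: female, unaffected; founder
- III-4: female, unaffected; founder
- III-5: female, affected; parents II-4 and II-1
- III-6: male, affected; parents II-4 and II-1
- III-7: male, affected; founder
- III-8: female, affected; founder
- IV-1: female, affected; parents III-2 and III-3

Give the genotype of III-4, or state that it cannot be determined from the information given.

aa

III-4 is unaffected, so III-4 is aa.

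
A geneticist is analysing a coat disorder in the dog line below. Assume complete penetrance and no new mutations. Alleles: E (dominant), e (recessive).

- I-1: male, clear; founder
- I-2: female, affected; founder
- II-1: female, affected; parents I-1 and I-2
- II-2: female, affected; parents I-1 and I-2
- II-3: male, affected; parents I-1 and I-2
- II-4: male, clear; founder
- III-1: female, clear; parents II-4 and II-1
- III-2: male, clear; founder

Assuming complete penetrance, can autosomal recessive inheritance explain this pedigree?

A consistent assignment under autosomal recessive exists: I-1 Ee, I-2 ee, II-1 ee, II-2 ee, II-3 ee, II-4 EE, III-1 Ee, III-2 EE.
In this assignment every recorded phenotype matches its genotype and every non-founder's genotype is obtainable from its parents' genotypes, so the pedigree is consistent.

Yes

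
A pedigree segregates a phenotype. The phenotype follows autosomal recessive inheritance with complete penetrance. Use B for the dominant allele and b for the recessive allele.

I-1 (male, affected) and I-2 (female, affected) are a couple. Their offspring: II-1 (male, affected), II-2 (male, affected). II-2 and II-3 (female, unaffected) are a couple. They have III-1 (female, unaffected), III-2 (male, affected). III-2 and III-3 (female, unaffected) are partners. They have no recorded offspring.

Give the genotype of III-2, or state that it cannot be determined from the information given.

III-2 is affected, so III-2 is bb.

bb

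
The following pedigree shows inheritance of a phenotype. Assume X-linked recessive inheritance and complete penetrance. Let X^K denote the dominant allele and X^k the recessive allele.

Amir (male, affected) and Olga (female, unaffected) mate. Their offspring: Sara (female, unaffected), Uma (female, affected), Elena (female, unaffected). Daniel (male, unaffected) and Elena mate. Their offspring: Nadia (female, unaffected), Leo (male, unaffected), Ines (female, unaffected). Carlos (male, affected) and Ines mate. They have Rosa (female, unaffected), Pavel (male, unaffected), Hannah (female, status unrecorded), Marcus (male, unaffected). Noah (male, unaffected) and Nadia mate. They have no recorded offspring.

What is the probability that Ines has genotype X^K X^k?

Daniel is unaffected, so Daniel is X^K Y.
Elena is unaffected so carries K and received k from Amir (X^k Y), so Elena is X^K X^k.
Their cross gives offspring ratios 1/2 X^K X^K : 1/2 X^K X^k. Conditioning on Ines being unaffected, P(X^K X^k) = 1/2 / 1 = 1/2 before taking Ines's own offspring into account.
Carlos is affected, so Carlos is X^k Y.
Now use Ines's offspring. Probability of each recorded status — unaffected daughter Rosa: 1/2 if Ines is X^K X^k, 1 if X^K X^K; unaffected son Pavel: 1/2 if Ines is X^K X^k, 1 if X^K X^K; unaffected son Marcus: 1/2 if Ines is X^K X^k, 1 if X^K X^K. (Hannah: equally likely either way, so uninformative.)
Bayes: P(X^K X^k) = 1/2·1/8 / (1/2·1/8 + 1/2·1) = 1/9.

1/9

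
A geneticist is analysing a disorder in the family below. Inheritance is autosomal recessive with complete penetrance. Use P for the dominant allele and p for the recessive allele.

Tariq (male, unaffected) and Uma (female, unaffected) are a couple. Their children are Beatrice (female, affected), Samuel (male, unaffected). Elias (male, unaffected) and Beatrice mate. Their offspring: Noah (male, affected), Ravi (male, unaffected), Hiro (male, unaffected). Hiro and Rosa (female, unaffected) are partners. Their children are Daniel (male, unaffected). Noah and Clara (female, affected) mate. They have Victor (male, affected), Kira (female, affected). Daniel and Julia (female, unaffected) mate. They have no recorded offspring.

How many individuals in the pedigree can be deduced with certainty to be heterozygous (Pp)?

5

Obligate heterozygotes: Tariq is unaffected so carries P and passed p to Beatrice (pp), so Tariq is Pp; Uma is unaffected so carries P and passed p to Beatrice (pp), so Uma is Pp; Elias is unaffected so carries P and passed p to Noah (pp), so Elias is Pp; Ravi is unaffected so carries P and received p from Beatrice (pp), so Ravi is Pp; Hiro is unaffected so carries P and received p from Beatrice (pp), so Hiro is Pp.
Every other individual is either homozygous by phenotype or has at least one consistent homozygous assignment, so the count is 5.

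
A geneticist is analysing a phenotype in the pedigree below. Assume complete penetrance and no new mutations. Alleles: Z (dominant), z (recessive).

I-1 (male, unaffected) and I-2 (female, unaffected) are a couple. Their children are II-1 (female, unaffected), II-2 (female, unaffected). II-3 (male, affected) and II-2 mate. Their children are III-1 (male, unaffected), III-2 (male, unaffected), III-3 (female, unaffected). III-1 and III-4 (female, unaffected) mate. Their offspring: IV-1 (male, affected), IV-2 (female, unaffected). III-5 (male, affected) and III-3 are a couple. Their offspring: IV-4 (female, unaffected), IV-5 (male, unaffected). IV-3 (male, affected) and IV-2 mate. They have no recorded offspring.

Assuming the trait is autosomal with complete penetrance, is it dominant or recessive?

III-1 and III-4 are both unaffected yet have an affected child IV-1. Under dominance, an affected child requires at least one affected parent, so the trait cannot be dominant.

recessive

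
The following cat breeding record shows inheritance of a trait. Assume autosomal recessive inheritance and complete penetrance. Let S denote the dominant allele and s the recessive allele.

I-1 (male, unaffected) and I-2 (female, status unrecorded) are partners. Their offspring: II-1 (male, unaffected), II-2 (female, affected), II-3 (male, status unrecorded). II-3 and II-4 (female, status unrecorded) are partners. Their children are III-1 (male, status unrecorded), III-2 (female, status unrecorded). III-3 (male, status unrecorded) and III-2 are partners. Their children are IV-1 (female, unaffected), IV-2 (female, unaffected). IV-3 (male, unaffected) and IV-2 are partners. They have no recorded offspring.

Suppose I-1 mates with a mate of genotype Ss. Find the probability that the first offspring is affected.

I-1 is unaffected so carries S and passed s to II-2 (ss), so I-1 is Ss.
The cross gives 1/4 SS : 1/2 Ss : 1/4 ss, so P(offspring is affected) = 1/4.

1/4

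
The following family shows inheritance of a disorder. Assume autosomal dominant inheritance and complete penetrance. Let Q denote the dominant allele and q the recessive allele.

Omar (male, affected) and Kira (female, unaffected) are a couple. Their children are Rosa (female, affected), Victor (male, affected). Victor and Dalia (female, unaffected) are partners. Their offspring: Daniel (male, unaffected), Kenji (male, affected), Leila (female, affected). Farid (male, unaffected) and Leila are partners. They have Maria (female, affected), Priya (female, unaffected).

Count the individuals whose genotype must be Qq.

5

Obligate heterozygotes: Rosa is affected so carries Q and received q from Kira (qq), so Rosa is Qq; Victor is affected so carries Q and received q from Kira (qq), so Victor is Qq; Kenji is affected so carries Q and received q from Dalia (qq), so Kenji is Qq; Leila is affected so carries Q and received q from Dalia (qq), so Leila is Qq; Maria is affected so carries Q and received q from Farid (qq), so Maria is Qq.
Every other individual is either homozygous by phenotype or has at least one consistent homozygous assignment, so the count is 5.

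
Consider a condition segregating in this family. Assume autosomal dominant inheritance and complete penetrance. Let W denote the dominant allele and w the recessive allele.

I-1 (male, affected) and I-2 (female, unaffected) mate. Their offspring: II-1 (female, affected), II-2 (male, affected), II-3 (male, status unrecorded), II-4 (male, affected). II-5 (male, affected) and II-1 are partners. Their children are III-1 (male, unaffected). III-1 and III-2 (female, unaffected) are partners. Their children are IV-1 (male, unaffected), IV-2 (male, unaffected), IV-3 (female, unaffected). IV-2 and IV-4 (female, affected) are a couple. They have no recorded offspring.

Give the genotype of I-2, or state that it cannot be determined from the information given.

ww

I-2 is unaffected, so I-2 is ww.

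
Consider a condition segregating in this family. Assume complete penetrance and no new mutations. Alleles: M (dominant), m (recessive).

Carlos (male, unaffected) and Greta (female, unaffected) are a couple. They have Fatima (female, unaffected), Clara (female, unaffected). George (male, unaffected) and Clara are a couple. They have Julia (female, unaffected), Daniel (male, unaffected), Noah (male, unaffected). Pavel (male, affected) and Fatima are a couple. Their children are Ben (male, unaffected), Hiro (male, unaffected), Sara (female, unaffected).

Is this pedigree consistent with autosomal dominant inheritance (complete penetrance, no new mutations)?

A consistent assignment under autosomal dominant exists: Carlos mm, Greta mm, Fatima mm, Clara mm, George mm, Pavel Mm, Julia mm, Daniel mm, Noah mm, Ben mm, Hiro mm, Sara mm.
In this assignment every recorded phenotype matches its genotype and every non-founder's genotype is obtainable from its parents' genotypes, so the pedigree is consistent.

Yes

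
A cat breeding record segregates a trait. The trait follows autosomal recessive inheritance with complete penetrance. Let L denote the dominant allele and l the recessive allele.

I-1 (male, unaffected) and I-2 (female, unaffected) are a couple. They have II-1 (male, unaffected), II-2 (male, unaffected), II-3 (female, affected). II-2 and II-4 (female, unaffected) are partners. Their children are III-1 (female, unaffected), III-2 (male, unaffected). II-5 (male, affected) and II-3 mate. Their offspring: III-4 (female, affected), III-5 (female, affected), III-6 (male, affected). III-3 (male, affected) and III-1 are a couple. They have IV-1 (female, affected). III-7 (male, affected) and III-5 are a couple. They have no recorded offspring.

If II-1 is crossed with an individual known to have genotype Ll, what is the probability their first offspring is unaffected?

5/6

I-1 is unaffected so carries L and passed l to II-3 (ll), so I-1 is Ll.
I-2 is unaffected so carries L and passed l to II-3 (ll), so I-2 is Ll.
II-1 is an unaffected offspring of I-1 (Ll) × I-2 (Ll), whose cross gives 1/4 LL : 1/2 Ll : 1/4 ll; conditioning on being unaffected, II-1 is LL with probability 1/3, Ll with probability 2/3.
Summing over parental genotype combinations, P(offspring is unaffected) = 1/3·1 + 2/3·3/4 = 5/6.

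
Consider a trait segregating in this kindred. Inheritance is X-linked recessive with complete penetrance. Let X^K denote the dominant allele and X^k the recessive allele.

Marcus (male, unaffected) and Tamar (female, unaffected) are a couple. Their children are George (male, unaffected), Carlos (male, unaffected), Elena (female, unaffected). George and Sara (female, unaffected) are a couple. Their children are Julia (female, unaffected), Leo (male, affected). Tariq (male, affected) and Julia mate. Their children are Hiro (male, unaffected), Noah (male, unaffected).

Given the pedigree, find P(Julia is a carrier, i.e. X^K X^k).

George is unaffected, so George is X^K Y.
Sara is unaffected so carries K and passed k to Leo (X^k Y), so Sara is X^K X^k.
Their cross gives offspring ratios 1/2 X^K X^K : 1/2 X^K X^k. Conditioning on Julia being unaffected, P(X^K X^k) = 1/2 / 1 = 1/2 before taking Julia's own offspring into account.
Tariq is affected, so Tariq is X^k Y.
Now use Julia's offspring. Probability of each recorded status — unaffected son Hiro: 1/2 if Julia is X^K X^k, 1 if X^K X^K; unaffected son Noah: 1/2 if Julia is X^K X^k, 1 if X^K X^K.
Bayes: P(X^K X^k) = 1/2·1/4 / (1/2·1/4 + 1/2·1) = 1/5.

1/5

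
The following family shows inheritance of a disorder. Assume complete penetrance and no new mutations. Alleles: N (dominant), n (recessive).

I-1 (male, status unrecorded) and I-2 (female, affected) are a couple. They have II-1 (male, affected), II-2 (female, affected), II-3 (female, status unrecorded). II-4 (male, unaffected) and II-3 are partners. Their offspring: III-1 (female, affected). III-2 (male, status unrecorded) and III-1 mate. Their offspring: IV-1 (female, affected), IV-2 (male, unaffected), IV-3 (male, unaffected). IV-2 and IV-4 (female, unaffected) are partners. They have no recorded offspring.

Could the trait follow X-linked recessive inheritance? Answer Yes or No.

Under X-linked recessive, III-1 (affected, female) cannot arise from II-4 (unaffected) × II-3 (unrecorded).

No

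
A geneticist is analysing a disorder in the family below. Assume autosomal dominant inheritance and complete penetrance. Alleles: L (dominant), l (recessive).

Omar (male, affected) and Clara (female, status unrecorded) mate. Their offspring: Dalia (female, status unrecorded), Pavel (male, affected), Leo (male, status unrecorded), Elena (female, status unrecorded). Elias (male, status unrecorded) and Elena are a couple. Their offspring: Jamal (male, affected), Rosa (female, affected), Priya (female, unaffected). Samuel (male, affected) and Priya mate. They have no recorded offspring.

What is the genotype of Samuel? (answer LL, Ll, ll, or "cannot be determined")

cannot be determined

Samuel's phenotype allows LL or Ll, and no parent or child forces a single allele at both positions; consistent genotype assignments exist with Samuel as LL or Ll.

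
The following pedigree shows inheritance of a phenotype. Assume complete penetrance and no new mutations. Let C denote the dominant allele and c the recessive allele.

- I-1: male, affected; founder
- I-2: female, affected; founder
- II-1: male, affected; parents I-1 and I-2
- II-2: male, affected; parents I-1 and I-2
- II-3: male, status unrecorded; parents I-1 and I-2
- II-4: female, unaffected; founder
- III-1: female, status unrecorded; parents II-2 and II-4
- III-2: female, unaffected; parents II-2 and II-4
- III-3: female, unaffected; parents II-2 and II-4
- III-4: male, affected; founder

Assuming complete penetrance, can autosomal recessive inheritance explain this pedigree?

A consistent assignment under autosomal recessive exists: I-1 cc, I-2 cc, II-1 cc, II-2 cc, II-3 cc, II-4 CC, III-1 Cc, III-2 Cc, III-3 Cc, III-4 cc.
In this assignment every recorded phenotype matches its genotype and every non-founder's genotype is obtainable from its parents' genotypes, so the pedigree is consistent.

Yes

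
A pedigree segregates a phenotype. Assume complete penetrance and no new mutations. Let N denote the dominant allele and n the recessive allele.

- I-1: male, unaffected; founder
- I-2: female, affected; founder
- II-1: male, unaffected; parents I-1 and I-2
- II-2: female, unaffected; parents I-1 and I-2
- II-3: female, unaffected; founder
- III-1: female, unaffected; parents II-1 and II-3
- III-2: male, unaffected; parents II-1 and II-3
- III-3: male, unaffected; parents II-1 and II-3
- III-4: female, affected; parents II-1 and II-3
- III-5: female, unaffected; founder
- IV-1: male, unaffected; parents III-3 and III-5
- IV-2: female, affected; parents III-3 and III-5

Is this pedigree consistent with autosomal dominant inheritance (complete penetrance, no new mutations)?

Under autosomal dominant, III-4 (affected, female) cannot arise from II-1 (unaffected) × II-3 (unaffected).

No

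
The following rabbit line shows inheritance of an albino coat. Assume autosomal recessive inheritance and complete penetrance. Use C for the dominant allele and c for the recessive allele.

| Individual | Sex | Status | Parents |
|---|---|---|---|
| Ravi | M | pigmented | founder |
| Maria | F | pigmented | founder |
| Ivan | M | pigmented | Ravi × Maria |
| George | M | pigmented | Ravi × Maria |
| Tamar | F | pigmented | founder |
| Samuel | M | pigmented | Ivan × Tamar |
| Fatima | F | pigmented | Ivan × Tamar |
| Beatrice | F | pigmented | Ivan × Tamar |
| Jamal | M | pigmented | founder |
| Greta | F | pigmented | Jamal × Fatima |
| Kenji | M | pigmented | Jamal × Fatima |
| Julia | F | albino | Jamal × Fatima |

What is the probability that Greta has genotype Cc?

2/3

Jamal is pigmented so carries C and passed c to Julia (cc), so Jamal is Cc.
Fatima is pigmented so carries C and passed c to Julia (cc), so Fatima is Cc.
Their cross gives offspring ratios 1/4 CC : 1/2 Cc : 1/4 cc. Conditioning on Greta being pigmented, P(Cc) = 1/2 / 3/4 = 2/3.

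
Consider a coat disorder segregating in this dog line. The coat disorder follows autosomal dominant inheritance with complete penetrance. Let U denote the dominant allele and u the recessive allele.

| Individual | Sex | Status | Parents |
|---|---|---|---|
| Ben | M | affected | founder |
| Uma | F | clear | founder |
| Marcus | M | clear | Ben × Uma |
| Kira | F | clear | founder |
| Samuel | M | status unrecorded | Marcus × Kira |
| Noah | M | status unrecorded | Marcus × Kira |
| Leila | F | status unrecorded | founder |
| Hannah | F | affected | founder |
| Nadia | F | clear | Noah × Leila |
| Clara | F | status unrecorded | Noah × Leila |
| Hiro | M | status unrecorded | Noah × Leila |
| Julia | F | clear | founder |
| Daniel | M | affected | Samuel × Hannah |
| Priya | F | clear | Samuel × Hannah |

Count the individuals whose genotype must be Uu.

Obligate heterozygotes: Ben is affected so carries U and passed u to Marcus (uu), so Ben is Uu; Hannah is affected so carries U and passed u to Priya (uu), so Hannah is Uu; Daniel is affected so carries U and received u from Samuel (uu), so Daniel is Uu.
Every other individual is either homozygous by phenotype or has at least one consistent homozygous assignment, so the count is 3.

3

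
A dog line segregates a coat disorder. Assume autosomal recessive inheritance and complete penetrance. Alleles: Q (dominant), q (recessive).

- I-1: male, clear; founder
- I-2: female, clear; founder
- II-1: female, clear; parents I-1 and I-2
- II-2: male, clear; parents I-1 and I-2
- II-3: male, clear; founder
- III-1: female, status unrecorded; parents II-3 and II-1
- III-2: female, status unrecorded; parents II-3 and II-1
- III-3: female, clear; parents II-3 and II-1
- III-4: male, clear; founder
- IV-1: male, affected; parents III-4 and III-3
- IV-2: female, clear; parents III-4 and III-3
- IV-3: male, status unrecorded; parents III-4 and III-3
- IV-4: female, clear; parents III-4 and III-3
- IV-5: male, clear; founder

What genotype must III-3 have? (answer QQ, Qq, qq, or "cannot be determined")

From phenotype alone, III-3 is QQ or Qq.
III-3 is clear so carries Q and passed q to IV-1 (qq), so III-3 is Qq.

Qq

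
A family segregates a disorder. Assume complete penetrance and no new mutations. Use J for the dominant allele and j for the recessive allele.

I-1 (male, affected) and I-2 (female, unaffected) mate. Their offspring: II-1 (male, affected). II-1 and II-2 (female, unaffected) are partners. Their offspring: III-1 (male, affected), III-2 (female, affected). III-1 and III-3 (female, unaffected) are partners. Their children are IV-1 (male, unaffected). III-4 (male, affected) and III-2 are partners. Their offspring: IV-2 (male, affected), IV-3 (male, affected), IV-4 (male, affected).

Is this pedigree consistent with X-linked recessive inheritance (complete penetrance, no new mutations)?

Yes

A consistent assignment under X-linked recessive exists: I-1 X^j Y, I-2 X^J X^j, II-1 X^j Y, II-2 X^J X^j, III-1 X^j Y, III-2 X^j X^j, III-3 X^J X^J, III-4 X^j Y, IV-1 X^J Y, IV-2 X^j Y, IV-3 X^j Y, IV-4 X^j Y.
In this assignment every recorded phenotype matches its genotype and every non-founder's genotype is obtainable from its parents' genotypes, so the pedigree is consistent.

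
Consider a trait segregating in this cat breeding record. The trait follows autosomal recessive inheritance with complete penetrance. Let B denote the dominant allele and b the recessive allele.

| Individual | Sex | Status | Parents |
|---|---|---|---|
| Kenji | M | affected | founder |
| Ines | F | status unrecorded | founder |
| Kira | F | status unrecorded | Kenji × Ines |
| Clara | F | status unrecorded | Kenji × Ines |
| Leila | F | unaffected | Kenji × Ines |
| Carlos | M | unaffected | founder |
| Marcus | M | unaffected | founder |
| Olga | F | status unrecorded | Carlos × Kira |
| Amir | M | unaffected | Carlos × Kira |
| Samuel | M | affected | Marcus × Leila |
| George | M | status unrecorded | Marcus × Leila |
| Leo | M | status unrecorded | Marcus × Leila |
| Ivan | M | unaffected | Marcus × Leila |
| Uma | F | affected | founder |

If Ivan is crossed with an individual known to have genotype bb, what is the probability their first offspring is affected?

1/3

Marcus is unaffected so carries B and passed b to Samuel (bb), so Marcus is Bb.
Leila is unaffected so carries B and received b from Kenji (bb), so Leila is Bb.
Ivan is an unaffected offspring of Marcus (Bb) × Leila (Bb), whose cross gives 1/4 BB : 1/2 Bb : 1/4 bb; conditioning on being unaffected, Ivan is BB with probability 1/3, Bb with probability 2/3.
Summing over parental genotype combinations, P(offspring is affected) = 2/3·1/2 = 1/3.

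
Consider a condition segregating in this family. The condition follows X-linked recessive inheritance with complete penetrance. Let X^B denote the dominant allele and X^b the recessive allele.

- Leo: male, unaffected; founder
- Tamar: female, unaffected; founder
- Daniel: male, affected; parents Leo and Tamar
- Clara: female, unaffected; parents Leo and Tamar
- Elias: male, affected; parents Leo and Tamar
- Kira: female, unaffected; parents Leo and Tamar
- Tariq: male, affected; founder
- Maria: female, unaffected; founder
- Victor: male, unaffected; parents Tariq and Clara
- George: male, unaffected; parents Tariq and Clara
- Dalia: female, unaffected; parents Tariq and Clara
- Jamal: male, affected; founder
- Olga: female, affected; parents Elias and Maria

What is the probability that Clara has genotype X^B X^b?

1/9

Leo is unaffected, so Leo is X^B Y.
Tamar is unaffected so carries B and passed b to Daniel (X^b Y), so Tamar is X^B X^b.
Their cross gives offspring ratios 1/2 X^B X^B : 1/2 X^B X^b. Conditioning on Clara being unaffected, P(X^B X^b) = 1/2 / 1 = 1/2 before taking Clara's own offspring into account.
Tariq is affected, so Tariq is X^b Y.
Now use Clara's offspring. Probability of each recorded status — unaffected son Victor: 1/2 if Clara is X^B X^b, 1 if X^B X^B; unaffected son George: 1/2 if Clara is X^B X^b, 1 if X^B X^B; unaffected daughter Dalia: 1/2 if Clara is X^B X^b, 1 if X^B X^B.
Bayes: P(X^B X^b) = 1/2·1/8 / (1/2·1/8 + 1/2·1) = 1/9.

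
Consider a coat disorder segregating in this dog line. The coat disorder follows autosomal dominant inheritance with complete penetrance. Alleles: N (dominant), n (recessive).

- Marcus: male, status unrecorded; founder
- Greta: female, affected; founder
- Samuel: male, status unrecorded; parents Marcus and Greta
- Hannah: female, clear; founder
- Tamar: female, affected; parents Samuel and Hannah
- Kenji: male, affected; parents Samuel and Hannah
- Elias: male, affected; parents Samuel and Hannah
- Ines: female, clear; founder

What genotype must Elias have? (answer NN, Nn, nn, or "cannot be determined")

Nn

From phenotype alone, Elias is NN or Nn.
Elias is affected so carries N and received n from Hannah (nn), so Elias is Nn.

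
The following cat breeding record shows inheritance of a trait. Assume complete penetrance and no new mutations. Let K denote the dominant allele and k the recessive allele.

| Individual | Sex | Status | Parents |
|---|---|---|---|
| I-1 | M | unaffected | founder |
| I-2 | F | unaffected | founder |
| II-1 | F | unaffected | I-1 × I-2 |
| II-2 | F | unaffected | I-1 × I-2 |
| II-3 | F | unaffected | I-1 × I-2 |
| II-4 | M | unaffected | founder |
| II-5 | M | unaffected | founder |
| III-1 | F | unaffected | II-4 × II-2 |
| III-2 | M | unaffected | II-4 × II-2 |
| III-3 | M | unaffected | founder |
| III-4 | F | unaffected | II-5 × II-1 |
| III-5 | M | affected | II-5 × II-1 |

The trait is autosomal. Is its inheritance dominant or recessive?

recessive

II-5 and II-1 are both unaffected yet have an affected child III-5. Under dominance, an affected child requires at least one affected parent, so the trait cannot be dominant.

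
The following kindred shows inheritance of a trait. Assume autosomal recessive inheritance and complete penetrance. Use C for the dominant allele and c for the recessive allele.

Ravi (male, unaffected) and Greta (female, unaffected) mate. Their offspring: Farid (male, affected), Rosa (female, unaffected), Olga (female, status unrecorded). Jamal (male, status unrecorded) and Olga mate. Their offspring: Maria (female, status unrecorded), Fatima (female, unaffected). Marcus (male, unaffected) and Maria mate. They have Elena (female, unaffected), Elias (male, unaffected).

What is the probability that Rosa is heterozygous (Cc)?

Ravi is unaffected so carries C and passed c to Farid (cc), so Ravi is Cc.
Greta is unaffected so carries C and passed c to Farid (cc), so Greta is Cc.
Their cross gives offspring ratios 1/4 CC : 1/2 Cc : 1/4 cc. Conditioning on Rosa being unaffected, P(Cc) = 1/2 / 3/4 = 2/3.

2/3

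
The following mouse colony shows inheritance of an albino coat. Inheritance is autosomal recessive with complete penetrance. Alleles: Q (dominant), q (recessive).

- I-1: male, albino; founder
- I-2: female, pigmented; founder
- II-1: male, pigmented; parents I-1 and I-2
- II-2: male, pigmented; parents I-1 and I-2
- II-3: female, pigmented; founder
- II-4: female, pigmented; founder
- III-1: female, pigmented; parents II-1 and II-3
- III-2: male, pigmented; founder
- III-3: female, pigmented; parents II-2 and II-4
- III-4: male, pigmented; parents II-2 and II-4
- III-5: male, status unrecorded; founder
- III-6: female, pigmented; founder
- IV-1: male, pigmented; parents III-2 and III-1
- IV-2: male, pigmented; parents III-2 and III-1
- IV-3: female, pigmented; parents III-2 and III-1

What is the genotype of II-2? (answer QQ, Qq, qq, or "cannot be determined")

Qq

From phenotype alone, II-2 is QQ or Qq.
II-2 is pigmented so carries Q and received q from I-1 (qq), so II-2 is Qq.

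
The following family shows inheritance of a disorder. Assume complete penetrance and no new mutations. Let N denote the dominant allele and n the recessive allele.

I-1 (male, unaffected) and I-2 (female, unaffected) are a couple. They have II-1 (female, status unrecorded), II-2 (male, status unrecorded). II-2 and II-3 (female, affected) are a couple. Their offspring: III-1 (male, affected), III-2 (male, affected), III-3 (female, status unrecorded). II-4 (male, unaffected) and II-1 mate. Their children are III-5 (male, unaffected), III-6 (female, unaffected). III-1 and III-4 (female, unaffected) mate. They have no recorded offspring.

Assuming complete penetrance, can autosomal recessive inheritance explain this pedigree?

Yes

A consistent assignment under autosomal recessive exists: I-1 NN, I-2 Nn, II-1 NN, II-2 Nn, II-3 nn, II-4 NN, III-1 nn, III-2 nn, III-3 Nn, III-4 NN, III-5 NN, III-6 NN.
In this assignment every recorded phenotype matches its genotype and every non-founder's genotype is obtainable from its parents' genotypes, so the pedigree is consistent.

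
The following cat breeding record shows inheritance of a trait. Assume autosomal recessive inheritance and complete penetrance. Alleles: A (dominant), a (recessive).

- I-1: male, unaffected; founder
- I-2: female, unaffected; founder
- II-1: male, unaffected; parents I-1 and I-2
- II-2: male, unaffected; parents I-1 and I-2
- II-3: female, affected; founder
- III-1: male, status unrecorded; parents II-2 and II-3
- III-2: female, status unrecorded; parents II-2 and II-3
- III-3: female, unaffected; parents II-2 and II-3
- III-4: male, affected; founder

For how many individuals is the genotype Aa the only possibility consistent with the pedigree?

1

Obligate heterozygotes: III-3 is unaffected so carries A and received a from II-3 (aa), so III-3 is Aa.
Every other individual is either homozygous by phenotype or has at least one consistent homozygous assignment, so the count is 1.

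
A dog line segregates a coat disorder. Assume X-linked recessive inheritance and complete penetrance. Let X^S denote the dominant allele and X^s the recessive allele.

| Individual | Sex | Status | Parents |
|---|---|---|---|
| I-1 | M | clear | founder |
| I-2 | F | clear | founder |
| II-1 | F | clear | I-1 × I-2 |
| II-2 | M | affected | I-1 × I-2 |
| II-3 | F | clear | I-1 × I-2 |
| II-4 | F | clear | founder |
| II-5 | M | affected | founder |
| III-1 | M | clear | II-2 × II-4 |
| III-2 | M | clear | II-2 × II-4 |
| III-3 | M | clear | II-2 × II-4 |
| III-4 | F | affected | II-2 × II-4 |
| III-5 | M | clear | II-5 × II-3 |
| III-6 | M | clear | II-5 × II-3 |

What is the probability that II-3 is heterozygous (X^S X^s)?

I-1 is clear, so I-1 is X^S Y.
I-2 is clear so carries S and passed s to II-2 (X^s Y), so I-2 is X^S X^s.
Their cross gives offspring ratios 1/2 X^S X^S : 1/2 X^S X^s. Conditioning on II-3 being clear, P(X^S X^s) = 1/2 / 1 = 1/2 before taking II-3's own offspring into account.
II-5 is affected, so II-5 is X^s Y.
Now use II-3's offspring. Probability of each recorded status — clear son III-5: 1/2 if II-3 is X^S X^s, 1 if X^S X^S; clear son III-6: 1/2 if II-3 is X^S X^s, 1 if X^S X^S.
Bayes: P(X^S X^s) = 1/2·1/4 / (1/2·1/4 + 1/2·1) = 1/5.

1/5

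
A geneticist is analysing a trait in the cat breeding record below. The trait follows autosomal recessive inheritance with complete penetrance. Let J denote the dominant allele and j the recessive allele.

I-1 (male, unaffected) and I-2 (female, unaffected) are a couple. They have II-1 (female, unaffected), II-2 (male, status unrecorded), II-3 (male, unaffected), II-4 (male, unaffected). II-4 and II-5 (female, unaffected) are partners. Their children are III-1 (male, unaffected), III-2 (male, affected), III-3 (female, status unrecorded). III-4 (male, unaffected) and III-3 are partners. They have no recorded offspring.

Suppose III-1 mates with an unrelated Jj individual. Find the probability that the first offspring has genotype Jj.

1/2

II-4 is unaffected so carries J and passed j to III-2 (jj), so II-4 is Jj.
II-5 is unaffected so carries J and passed j to III-2 (jj), so II-5 is Jj.
III-1 is an unaffected offspring of II-4 (Jj) × II-5 (Jj), whose cross gives 1/4 JJ : 1/2 Jj : 1/4 jj; conditioning on being unaffected, III-1 is JJ with probability 1/3, Jj with probability 2/3.
Summing over parental genotype combinations, P(offspring has genotype Jj) = 1/3·1/2 + 2/3·1/2 = 1/2.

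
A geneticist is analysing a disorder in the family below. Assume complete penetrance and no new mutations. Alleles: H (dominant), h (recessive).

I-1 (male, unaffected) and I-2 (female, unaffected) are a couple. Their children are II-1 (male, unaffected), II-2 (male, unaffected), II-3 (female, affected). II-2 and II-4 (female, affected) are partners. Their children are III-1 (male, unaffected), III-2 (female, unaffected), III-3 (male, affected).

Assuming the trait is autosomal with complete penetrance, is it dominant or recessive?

I-1 and I-2 are both unaffected yet have an affected child II-3. Under dominance, an affected child requires at least one affected parent, so the trait cannot be dominant.

recessive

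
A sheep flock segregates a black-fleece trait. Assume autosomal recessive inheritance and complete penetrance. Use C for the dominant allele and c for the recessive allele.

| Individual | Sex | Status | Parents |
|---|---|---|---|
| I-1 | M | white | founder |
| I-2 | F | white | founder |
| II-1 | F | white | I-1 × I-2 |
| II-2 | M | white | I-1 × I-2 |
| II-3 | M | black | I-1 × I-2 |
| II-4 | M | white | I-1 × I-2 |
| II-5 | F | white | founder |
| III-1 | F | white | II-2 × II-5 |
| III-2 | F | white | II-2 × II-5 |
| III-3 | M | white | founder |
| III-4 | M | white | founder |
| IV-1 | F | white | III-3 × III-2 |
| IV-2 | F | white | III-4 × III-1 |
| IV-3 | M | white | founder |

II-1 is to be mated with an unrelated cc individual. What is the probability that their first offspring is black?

1/3

I-1 is white so carries C and passed c to II-3 (cc), so I-1 is Cc.
I-2 is white so carries C and passed c to II-3 (cc), so I-2 is Cc.
II-1 is a white offspring of I-1 (Cc) × I-2 (Cc), whose cross gives 1/4 CC : 1/2 Cc : 1/4 cc; conditioning on being white, II-1 is CC with probability 1/3, Cc with probability 2/3.
Summing over parental genotype combinations, P(offspring is black) = 2/3·1/2 = 1/3.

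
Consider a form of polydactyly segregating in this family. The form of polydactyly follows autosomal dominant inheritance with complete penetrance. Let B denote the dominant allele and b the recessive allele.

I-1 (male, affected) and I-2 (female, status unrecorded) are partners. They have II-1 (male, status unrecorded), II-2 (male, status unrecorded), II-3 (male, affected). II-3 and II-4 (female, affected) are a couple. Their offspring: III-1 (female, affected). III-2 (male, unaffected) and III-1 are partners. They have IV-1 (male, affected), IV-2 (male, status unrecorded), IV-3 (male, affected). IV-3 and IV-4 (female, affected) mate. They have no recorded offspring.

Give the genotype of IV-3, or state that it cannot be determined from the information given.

Bb

From phenotype alone, IV-3 is BB or Bb.
IV-3 is affected so carries B and received b from III-2 (bb), so IV-3 is Bb.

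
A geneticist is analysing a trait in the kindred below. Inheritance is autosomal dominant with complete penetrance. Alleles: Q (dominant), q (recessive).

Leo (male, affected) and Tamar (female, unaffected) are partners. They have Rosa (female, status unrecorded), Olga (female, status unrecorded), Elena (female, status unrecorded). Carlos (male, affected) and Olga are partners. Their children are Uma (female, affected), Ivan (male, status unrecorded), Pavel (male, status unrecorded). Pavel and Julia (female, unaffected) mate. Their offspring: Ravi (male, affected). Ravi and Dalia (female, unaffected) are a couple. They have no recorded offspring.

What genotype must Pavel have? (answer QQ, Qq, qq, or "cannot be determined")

Pavel's phenotype is unrecorded, and no parent or child forces a single allele at both positions; consistent genotype assignments exist with Pavel as QQ or Qq.

cannot be determined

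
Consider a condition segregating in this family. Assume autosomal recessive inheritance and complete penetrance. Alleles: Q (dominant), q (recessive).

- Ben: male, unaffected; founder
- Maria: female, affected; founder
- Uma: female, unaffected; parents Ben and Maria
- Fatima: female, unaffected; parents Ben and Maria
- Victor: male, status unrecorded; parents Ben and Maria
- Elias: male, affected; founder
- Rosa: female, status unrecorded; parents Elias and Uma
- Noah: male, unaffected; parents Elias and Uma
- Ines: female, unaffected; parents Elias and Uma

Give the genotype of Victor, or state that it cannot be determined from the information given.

cannot be determined

Victor's phenotype is unrecorded, and no parent or child forces a single allele at both positions; consistent genotype assignments exist with Victor as Qq or qq.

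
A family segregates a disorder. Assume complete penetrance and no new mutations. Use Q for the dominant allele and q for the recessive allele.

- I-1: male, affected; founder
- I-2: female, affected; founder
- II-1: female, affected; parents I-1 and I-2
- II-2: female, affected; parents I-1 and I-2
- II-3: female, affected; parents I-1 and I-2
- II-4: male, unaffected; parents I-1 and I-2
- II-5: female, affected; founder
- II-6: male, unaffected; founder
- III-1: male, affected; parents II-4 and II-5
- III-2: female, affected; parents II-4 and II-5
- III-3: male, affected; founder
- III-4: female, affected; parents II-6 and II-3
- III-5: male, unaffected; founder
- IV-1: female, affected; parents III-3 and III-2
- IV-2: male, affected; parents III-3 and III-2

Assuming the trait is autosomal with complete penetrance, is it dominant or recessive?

dominant

I-1 and I-2 are both affected yet have an unaffected child II-4. Under a recessive model two affected parents are homozygous and every child would be affected, so the trait cannot be recessive.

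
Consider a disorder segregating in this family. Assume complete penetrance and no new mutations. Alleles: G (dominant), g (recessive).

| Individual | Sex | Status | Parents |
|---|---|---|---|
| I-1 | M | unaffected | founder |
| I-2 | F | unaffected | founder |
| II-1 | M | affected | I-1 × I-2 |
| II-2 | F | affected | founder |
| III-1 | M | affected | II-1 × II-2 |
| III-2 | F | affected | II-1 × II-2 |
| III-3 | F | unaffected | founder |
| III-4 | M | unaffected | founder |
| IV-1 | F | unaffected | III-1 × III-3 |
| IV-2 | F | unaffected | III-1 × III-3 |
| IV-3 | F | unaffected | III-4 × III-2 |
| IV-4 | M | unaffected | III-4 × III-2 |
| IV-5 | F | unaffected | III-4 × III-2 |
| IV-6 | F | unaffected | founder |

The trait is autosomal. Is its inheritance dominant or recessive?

recessive

I-1 and I-2 are both unaffected yet have an affected child II-1. Under dominance, an affected child requires at least one affected parent, so the trait cannot be dominant.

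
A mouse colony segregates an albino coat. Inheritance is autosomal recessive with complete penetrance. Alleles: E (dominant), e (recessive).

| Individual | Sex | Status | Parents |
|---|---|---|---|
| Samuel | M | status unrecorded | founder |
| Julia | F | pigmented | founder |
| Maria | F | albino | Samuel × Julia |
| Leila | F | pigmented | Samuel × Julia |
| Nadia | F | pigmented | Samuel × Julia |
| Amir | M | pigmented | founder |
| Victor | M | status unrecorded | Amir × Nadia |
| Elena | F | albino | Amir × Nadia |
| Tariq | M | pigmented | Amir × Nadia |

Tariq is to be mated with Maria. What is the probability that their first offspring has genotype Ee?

Amir is pigmented so carries E and passed e to Elena (ee), so Amir is Ee.
Nadia is pigmented so carries E and passed e to Elena (ee), so Nadia is Ee.
Tariq is a pigmented offspring of Amir (Ee) × Nadia (Ee), whose cross gives 1/4 EE : 1/2 Ee : 1/4 ee; conditioning on being pigmented, Tariq is EE with probability 1/3, Ee with probability 2/3.
Maria is albino, so Maria is ee.
Summing over parental genotype combinations, P(offspring has genotype Ee) = 1/3·1 + 2/3·1/2 = 2/3.

2/3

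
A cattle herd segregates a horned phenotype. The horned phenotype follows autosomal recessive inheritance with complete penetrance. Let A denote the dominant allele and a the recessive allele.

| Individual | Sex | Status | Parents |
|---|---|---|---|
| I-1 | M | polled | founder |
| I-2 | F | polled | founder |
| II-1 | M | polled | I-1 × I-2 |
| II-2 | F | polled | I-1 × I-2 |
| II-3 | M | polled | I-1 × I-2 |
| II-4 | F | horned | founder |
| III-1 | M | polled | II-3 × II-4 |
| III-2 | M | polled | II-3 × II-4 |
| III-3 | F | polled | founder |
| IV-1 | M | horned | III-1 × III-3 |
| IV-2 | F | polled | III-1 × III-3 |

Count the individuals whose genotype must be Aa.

3

Obligate heterozygotes: III-1 is polled so carries A and received a from II-4 (aa), so III-1 is Aa; III-2 is polled so carries A and received a from II-4 (aa), so III-2 is Aa; III-3 is polled so carries A and passed a to IV-1 (aa), so III-3 is Aa.
Every other individual is either homozygous by phenotype or has at least one consistent homozygous assignment, so the count is 3.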